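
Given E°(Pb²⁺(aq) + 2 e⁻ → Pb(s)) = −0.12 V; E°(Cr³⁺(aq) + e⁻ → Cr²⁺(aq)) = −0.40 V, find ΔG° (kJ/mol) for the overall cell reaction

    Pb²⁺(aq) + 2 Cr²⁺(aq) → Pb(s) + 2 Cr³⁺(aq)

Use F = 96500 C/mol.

In the reaction as written Pb²⁺(aq) is reduced, so the Pb²⁺/Pb couple is the cathode and Cr³⁺/Cr²⁺ is the anode.
E°cell = −0.12 − (−0.40) = +0.28 V; balancing electrons gives n = 2.
ΔG° = −nFE°cell = −(2)(96500)(+0.28) J/mol = −54.0 kJ/mol.

−54.0 kJ/mol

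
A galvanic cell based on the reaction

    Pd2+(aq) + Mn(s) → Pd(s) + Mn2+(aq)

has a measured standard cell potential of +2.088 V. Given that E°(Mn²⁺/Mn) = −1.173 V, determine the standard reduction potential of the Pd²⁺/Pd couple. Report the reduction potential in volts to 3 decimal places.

In the reaction as written the Pd²⁺/Pd couple is reduced (cathode) and Mn²⁺/Mn is oxidized (anode), so E°cell = E°(Pd²⁺/Pd) − E°(Mn²⁺/Mn).
E°(Pd²⁺/Pd) = E°cell + E°(anode) = +2.088 + (−1.173) = +0.915 V.

+0.915 V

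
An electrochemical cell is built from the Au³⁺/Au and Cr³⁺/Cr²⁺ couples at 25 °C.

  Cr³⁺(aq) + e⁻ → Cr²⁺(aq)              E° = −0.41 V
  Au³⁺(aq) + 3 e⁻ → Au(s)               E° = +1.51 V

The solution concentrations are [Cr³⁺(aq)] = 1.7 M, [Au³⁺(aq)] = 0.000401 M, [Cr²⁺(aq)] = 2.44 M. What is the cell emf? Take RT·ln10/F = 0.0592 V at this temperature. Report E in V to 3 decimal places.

+1.862 V

Au³⁺/Au is reduced (cathode, E° = +1.51 V) and Cr³⁺/Cr²⁺ is oxidized (anode).
The standard potential is +1.51 − (−0.41) = +1.92 V and the balanced reaction transfers n = 3 electrons.
Balancing gives Au³⁺(aq) + 3 Cr²⁺(aq) → Au(s) + 3 Cr³⁺(aq); hence Q = [Cr³⁺(aq)]^3 / ([Au³⁺(aq)]·[Cr²⁺(aq)]^3) = 843 (log Q = 2.926).
E = E° − (0.0592/n)·log Q = +1.92 − (0.0592/3)(2.926) = +1.862 V.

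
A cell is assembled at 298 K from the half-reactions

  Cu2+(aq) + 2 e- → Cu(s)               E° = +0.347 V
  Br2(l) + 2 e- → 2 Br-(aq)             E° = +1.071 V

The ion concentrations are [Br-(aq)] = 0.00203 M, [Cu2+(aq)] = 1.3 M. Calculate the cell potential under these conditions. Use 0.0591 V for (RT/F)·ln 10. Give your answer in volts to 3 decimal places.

+0.880 V

The Br₂/Br⁻ couple has the more positive E°, so it is the cathode; Cu²⁺/Cu is the anode.
The standard potential is +1.071 − (+0.347) = +0.724 V and the balanced reaction transfers n = 2 electrons.
The balanced reaction is Br2(l) + Cu(s) → 2 Br-(aq) + Cu2+(aq), so Q = [Br-(aq)]^2·[Cu2+(aq)] = 5.36×10^−6 and log Q = −5.271.
By the Nernst equation, E = +0.724 − (0.0591/2)·(−5.271) = +0.880 V.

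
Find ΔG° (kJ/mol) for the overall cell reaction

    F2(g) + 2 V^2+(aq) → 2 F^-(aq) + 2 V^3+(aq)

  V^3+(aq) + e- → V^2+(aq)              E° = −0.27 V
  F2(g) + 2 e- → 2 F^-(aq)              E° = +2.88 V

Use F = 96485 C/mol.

−608 kJ/mol

In the reaction as written F2(g) is reduced, so the F₂/F⁻ couple is the cathode and V³⁺/V²⁺ is the anode.
E°cell = +2.88 − (−0.27) = +3.15 V; balancing electrons gives n = 2.
ΔG° = −nFE°cell = −(2)(96485)(+3.15) J/mol = −608 kJ/mol.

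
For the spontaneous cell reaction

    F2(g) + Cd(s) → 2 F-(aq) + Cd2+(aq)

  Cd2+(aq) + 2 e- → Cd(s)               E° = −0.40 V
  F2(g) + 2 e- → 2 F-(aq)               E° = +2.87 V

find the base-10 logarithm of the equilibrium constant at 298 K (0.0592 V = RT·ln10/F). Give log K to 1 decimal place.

log K = 110.5

The F₂/F⁻ couple is reduced (cathode); E°cell = +2.87 − (−0.40) = +3.27 V with n = 2.
At equilibrium E = 0, so log K = nE°cell / 0.0592 = (2)(+3.27) / 0.0592 = 110.5.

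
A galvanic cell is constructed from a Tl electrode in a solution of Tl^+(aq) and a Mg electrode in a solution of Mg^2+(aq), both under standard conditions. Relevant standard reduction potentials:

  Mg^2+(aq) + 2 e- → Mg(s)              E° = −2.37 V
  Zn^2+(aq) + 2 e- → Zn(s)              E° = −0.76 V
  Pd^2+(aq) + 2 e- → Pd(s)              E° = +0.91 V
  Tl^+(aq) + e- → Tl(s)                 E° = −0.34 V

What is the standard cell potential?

+2.03 V

The Tl⁺/Tl couple has the higher E°, so Tl ion is reduced (cathode) and Mg is oxidized (anode).
E°cell = E°(cathode) − E°(anode) = −0.34 − (−2.37) = +2.03 V.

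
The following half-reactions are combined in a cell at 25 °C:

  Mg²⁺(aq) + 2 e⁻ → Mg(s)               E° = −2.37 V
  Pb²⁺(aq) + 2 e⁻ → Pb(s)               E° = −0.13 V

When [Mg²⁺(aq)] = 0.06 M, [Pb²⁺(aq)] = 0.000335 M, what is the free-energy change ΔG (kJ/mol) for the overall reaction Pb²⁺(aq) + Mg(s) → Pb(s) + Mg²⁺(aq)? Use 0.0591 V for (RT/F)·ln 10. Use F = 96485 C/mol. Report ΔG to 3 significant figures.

E°cell = −0.13 − (−2.37) = +2.24 V; the balanced reaction transfers n = 2 electrons.
Here Q = [Mg²⁺(aq)] / [Pb²⁺(aq)] = 179 (log Q = 2.253), giving E = +2.24 − (0.0591/2)·(2.253) = +2.1734 V.
Finally ΔG = −nFE = −(2)(96485 C/mol)(+2.1734 V) = −419 kJ/mol.

−419 kJ/mol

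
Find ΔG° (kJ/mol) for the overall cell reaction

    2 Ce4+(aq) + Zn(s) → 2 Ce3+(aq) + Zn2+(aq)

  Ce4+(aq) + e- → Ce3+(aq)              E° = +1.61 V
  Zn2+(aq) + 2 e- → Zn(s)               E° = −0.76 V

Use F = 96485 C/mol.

−457 kJ/mol

In the reaction as written Ce4+(aq) is reduced, so the Ce⁴⁺/Ce³⁺ couple is the cathode and Zn²⁺/Zn is the anode.
E°cell = +1.61 − (−0.76) = +2.37 V; balancing electrons gives n = 2.
ΔG° = −nFE°cell = −(2)(96485)(+2.37) J/mol = −457 kJ/mol.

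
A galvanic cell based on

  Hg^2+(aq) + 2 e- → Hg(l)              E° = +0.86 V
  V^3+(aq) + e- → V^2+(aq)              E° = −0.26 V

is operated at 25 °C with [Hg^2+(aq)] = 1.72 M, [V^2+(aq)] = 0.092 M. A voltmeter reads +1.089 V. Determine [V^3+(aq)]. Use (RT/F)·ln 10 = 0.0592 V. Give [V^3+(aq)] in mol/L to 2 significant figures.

With Hg²⁺/Hg at the cathode and V³⁺/V²⁺ at the anode, E°cell = +0.86 − (−0.26) = +1.12 V (n = 2).
Rearranging E = E° − (0.0592/n)·log Q gives log Q = 2(+1.12 − (+1.089))/0.0592 = 1.047.
The balanced reaction is Hg^2+(aq) + 2 V^2+(aq) → Hg(l) + 2 V^3+(aq), so Q = [V^3+(aq)]^2 / ([Hg^2+(aq)]·[V^2+(aq)]^2).
Isolating [V^3+(aq)] in Q = 10^{1.047} yields log [V^3+(aq)] = −0.395, i.e. 0.40 M.

0.40 M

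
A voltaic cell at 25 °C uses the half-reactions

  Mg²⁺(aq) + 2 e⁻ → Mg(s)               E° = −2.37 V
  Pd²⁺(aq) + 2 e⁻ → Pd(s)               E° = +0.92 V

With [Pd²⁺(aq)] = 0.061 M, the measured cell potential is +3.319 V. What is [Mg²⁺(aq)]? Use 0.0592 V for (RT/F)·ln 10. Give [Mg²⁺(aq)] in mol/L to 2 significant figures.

Pd²⁺/Pd is the cathode (higher E°); E°cell = +0.92 − (−2.37) = +3.29 V with n = 2.
From the Nernst equation, log Q = n(E° − E)/0.0592 = 2·(+3.29 − (+3.319))/0.0592 = −0.980.
For Pd²⁺(aq) + Mg(s) → Pd(s) + Mg²⁺(aq), the reaction quotient is Q = [Mg²⁺(aq)] / [Pd²⁺(aq)].
Isolating [Mg²⁺(aq)] in Q = 10^{−0.980} yields log [Mg²⁺(aq)] = −2.195, i.e. 0.0064 M.

0.0064 M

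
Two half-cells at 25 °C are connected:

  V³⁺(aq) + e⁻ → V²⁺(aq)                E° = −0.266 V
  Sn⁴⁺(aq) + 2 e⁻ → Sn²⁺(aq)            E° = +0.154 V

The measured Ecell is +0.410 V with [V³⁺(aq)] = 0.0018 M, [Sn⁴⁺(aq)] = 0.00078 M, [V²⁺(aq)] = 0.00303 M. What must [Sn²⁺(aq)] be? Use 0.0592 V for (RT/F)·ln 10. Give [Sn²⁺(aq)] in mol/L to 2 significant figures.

The Sn⁴⁺/Sn²⁺ couple has the larger reduction potential, so it is the cathode: E°cell = +0.154 − (−0.266) = +0.420 V and n = 2.
Since E = E° − (0.0592/n)·log Q, log Q = n(E° − E)/0.0592 = 0.338.
Balancing electrons gives Sn⁴⁺(aq) + 2 V²⁺(aq) → Sn²⁺(aq) + 2 V³⁺(aq); thus Q = ([Sn²⁺(aq)]·[V³⁺(aq)]^2) / ([Sn⁴⁺(aq)]·[V²⁺(aq)]^2).
Solving for the unknown gives log [Sn²⁺(aq)] = −2.318, so [Sn²⁺(aq)] ≈ 0.0048 M.

0.0048 M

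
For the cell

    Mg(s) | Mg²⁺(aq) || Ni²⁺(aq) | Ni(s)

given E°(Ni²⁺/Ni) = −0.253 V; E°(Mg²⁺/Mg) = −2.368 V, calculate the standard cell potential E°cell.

+2.115 V

By convention the left-hand electrode in cell notation is the anode (oxidation) and the right-hand electrode is the cathode (reduction).
E°cell = E°(right) − E°(left) = −0.253 − (−2.368) = +2.115 V.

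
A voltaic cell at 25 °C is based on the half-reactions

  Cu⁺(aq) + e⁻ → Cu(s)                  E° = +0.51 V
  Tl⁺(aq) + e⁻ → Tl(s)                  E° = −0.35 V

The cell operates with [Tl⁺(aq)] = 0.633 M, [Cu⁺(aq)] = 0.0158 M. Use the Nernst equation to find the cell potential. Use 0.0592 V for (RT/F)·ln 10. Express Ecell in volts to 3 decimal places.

+0.765 V

The Cu⁺/Cu couple has the more positive E°, so it is the cathode; Tl⁺/Tl is the anode.
The standard potential is +0.51 − (−0.35) = +0.86 V and the balanced reaction transfers n = 1 electron.
For the overall reaction Cu⁺(aq) + Tl(s) → Cu(s) + Tl⁺(aq), Q = [Tl⁺(aq)] / [Cu⁺(aq)] = 40.1, giving log Q = 1.603.
By the Nernst equation, E = +0.86 − (0.0592/1)·(1.603) = +0.765 V.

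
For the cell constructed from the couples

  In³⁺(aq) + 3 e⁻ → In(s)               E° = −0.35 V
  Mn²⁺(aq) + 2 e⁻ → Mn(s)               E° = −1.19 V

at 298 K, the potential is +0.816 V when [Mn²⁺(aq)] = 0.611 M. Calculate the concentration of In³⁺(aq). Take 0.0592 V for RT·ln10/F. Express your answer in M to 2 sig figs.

In³⁺/In is the cathode (higher E°); E°cell = −0.35 − (−1.19) = +0.84 V with n = 6.
Since E = E° − (0.0592/n)·log Q, log Q = n(E° − E)/0.0592 = 2.432.
For 2 In³⁺(aq) + 3 Mn(s) → 2 In(s) + 3 Mn²⁺(aq), the reaction quotient is Q = [Mn²⁺(aq)]^3 / [In³⁺(aq)]^2.
Isolating [In³⁺(aq)] in Q = 10^{2.432} yields log [In³⁺(aq)] = −1.537, i.e. 0.029 M.

0.029 M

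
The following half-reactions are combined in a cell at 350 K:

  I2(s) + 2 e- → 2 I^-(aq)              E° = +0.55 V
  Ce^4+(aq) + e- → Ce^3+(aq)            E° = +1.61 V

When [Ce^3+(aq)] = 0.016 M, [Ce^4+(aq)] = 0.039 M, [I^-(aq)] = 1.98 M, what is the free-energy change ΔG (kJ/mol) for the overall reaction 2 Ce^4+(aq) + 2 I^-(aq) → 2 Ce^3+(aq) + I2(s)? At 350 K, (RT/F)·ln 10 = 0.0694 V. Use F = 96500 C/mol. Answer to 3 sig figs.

−214 kJ/mol

With Ce⁴⁺/Ce³⁺ reduced at the cathode, E°cell = +1.61 − (+0.55) = +1.06 V and n = 2.
Here Q = [Ce^3+(aq)]^2 / ([Ce^4+(aq)]^2·[I^-(aq)]^2) = 0.0429 (log Q = −1.367), giving E = +1.06 − (0.0694/2)·(−1.367) = +1.1074 V.
ΔG = −nFE = −(2)(96500)(+1.1074) J/mol = −214 kJ/mol.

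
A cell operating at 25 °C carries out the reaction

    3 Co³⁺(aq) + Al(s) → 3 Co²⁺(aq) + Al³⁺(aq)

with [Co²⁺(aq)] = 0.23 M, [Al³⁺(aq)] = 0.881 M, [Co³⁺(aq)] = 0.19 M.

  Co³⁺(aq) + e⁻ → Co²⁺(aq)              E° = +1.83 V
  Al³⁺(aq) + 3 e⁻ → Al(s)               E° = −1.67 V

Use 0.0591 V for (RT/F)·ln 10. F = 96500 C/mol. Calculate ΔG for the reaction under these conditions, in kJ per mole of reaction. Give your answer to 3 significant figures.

−1010 kJ/mol

With Co³⁺/Co²⁺ reduced at the cathode, E°cell = +1.83 − (−1.67) = +3.50 V and n = 3.
Here Q = ([Co²⁺(aq)]^3·[Al³⁺(aq)]) / [Co³⁺(aq)]^3 = 1.56 (log Q = 0.194), giving E = +3.50 − (0.0591/3)·(0.194) = +3.4962 V.
Finally ΔG = −nFE = −(3)(96500 C/mol)(+3.4962 V) = −1010 kJ/mol.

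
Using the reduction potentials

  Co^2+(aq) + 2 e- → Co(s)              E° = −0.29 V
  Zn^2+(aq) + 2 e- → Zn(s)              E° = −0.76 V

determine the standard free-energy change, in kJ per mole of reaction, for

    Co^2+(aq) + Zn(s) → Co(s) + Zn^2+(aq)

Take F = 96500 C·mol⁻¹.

−90.7 kJ/mol

In the reaction as written Co^2+(aq) is reduced, so the Co²⁺/Co couple is the cathode and Zn²⁺/Zn is the anode.
E°cell = −0.29 − (−0.76) = +0.47 V; balancing electrons gives n = 2.
ΔG° = −nFE°cell = −(2)(96500)(+0.47) J/mol = −90.7 kJ/mol.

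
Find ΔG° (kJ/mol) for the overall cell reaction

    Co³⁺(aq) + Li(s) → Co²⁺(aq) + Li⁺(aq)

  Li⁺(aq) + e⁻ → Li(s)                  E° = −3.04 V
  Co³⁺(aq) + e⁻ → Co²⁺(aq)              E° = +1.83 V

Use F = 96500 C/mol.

−470 kJ/mol

In the reaction as written Co³⁺(aq) is reduced, so the Co³⁺/Co²⁺ couple is the cathode and Li⁺/Li is the anode.
E°cell = +1.83 − (−3.04) = +4.87 V; balancing electrons gives n = 1.
ΔG° = −nFE°cell = −(1)(96500)(+4.87) J/mol = −470 kJ/mol.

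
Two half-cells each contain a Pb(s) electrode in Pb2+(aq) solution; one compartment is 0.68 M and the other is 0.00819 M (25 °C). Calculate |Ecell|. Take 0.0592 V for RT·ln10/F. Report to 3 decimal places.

For a concentration cell E°cell = 0, since both electrodes use the same couple.
The compartment with the higher Pb2+(aq) concentration (0.68 M) acts as the cathode; ions are reduced there and produced at the dilute (0.00819 M) anode.
With n = 2, Ecell = −(0.0592/2)·log([dilute]/[conc]) = −(0.0592/2)·log(0.00819/0.68) = +0.057 V.

0.057 V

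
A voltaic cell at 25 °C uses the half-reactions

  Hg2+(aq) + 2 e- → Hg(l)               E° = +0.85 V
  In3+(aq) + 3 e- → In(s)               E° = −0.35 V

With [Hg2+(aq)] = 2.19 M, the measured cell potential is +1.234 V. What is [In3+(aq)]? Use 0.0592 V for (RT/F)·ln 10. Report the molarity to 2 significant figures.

0.061 M

Hg²⁺/Hg is the cathode (higher E°); E°cell = +0.85 − (−0.35) = +1.20 V with n = 6.
Rearranging E = E° − (0.0592/n)·log Q gives log Q = 6(+1.20 − (+1.234))/0.0592 = −3.446.
For 3 Hg2+(aq) + 2 In(s) → 3 Hg(l) + 2 In3+(aq), the reaction quotient is Q = [In3+(aq)]^2 / [Hg2+(aq)]^3.
Solving for the unknown gives log [In3+(aq)] = −1.212, so [In3+(aq)] ≈ 0.061 M.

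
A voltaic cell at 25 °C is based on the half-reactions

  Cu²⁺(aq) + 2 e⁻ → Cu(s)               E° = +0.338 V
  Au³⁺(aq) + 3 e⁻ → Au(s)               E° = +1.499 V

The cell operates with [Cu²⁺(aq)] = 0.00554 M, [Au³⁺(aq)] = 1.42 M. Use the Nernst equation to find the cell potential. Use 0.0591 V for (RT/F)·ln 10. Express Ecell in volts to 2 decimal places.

Since E°(Au³⁺/Au) > E°(Cu²⁺/Cu), Au³⁺/Au serves as the cathode.
E°cell = E°cat − E°an = +1.499 − (+0.338) = +1.161 V; n = 6.
Balancing gives 2 Au³⁺(aq) + 3 Cu(s) → 2 Au(s) + 3 Cu²⁺(aq); hence Q = [Cu²⁺(aq)]^3 / [Au³⁺(aq)]^2 = 8.43×10^−8 (log Q = −7.074).
Applying E = E° − (RT ln10/nF)·log Q gives +1.161 − (0.0591/6)(−7.074) = +1.23 V.

+1.23 V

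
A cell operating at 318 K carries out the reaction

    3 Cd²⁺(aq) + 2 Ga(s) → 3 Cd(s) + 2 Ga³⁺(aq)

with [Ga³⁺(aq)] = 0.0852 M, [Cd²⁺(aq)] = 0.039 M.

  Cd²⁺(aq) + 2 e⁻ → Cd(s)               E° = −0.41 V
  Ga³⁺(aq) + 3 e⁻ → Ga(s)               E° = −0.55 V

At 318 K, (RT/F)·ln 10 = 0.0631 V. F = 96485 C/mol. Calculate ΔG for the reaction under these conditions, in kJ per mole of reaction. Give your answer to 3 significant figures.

With Cd²⁺/Cd reduced at the cathode, E°cell = −0.41 − (−0.55) = +0.14 V and n = 6.
Here Q = [Ga³⁺(aq)]^2 / [Cd²⁺(aq)]^3 = 122 (log Q = 2.088), giving E = +0.14 − (0.0631/6)·(2.088) = +0.1180 V.
Then ΔG = −nFE = −6 × 96485 × +0.1180 J/mol = −68.3 kJ/mol.

−68.3 kJ/mol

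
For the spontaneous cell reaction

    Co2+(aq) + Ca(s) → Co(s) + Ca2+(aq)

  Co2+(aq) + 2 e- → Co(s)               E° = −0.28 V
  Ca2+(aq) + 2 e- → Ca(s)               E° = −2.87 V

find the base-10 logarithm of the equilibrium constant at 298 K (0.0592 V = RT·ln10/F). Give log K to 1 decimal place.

The Co²⁺/Co couple is reduced (cathode); E°cell = −0.28 − (−2.87) = +2.59 V with n = 2.
At equilibrium E = 0, so log K = nE°cell / 0.0592 = (2)(+2.59) / 0.0592 = 87.5.

log K = 87.5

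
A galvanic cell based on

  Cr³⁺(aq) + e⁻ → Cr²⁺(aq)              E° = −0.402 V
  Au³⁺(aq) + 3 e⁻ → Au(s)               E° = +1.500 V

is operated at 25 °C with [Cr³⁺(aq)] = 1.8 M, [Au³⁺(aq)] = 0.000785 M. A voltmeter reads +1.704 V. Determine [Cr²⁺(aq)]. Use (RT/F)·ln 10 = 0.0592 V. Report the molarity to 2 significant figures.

Au³⁺/Au is the cathode (higher E°); E°cell = +1.500 − (−0.402) = +1.902 V with n = 3.
Rearranging E = E° − (0.0592/n)·log Q gives log Q = 3(+1.902 − (+1.704))/0.0592 = 10.034.
The balanced reaction is Au³⁺(aq) + 3 Cr²⁺(aq) → Au(s) + 3 Cr³⁺(aq), so Q = [Cr³⁺(aq)]^3 / ([Au³⁺(aq)]·[Cr²⁺(aq)]^3).
Isolating [Cr²⁺(aq)] in Q = 10^{10.034} yields log [Cr²⁺(aq)] = −2.054, i.e. 0.0088 M.

0.0088 M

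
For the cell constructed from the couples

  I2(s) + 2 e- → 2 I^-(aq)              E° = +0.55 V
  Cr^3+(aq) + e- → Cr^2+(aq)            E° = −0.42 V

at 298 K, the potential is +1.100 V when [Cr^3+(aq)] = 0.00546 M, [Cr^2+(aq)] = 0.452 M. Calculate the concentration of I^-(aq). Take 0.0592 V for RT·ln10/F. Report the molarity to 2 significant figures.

The I₂/I⁻ couple has the larger reduction potential, so it is the cathode: E°cell = +0.55 − (−0.42) = +0.97 V and n = 2.
Since E = E° − (0.0592/n)·log Q, log Q = n(E° − E)/0.0592 = −4.392.
Balancing electrons gives I2(s) + 2 Cr^2+(aq) → 2 I^-(aq) + 2 Cr^3+(aq); thus Q = ([I^-(aq)]^2·[Cr^3+(aq)]^2) / [Cr^2+(aq)]^2.
Isolating [I^-(aq)] in Q = 10^{−4.392} yields log [I^-(aq)] = −0.278, i.e. 0.53 M.

0.53 M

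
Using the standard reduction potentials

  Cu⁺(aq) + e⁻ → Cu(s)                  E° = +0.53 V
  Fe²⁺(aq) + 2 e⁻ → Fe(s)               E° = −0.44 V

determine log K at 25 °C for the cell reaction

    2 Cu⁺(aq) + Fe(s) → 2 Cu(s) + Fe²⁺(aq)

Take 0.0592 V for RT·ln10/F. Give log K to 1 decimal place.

The Cu⁺/Cu couple is reduced (cathode); E°cell = +0.53 − (−0.44) = +0.97 V with n = 2.
At equilibrium E = 0, so log K = nE°cell / 0.0592 = (2)(+0.97) / 0.0592 = 32.8.

log K = 32.8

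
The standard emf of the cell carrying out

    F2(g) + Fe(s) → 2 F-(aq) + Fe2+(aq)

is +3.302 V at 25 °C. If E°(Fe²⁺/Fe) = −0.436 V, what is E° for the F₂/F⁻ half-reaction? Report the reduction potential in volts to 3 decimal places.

In the reaction as written the F₂/F⁻ couple is reduced (cathode) and Fe²⁺/Fe is oxidized (anode), so E°cell = E°(F₂/F⁻) − E°(Fe²⁺/Fe).
E°(F₂/F⁻) = E°cell + E°(anode) = +3.302 + (−0.436) = +2.866 V.

+2.866 V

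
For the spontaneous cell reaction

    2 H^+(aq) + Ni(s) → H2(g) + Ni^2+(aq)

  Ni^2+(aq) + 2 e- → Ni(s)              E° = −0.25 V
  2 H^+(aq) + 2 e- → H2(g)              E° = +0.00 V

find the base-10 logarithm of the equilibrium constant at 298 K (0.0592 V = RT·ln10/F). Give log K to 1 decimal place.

The 2H⁺/H₂ couple is reduced (cathode); E°cell = +0.00 − (−0.25) = +0.25 V with n = 2.
At equilibrium E = 0, so log K = nE°cell / 0.0592 = (2)(+0.25) / 0.0592 = 8.4.

log K = 8.4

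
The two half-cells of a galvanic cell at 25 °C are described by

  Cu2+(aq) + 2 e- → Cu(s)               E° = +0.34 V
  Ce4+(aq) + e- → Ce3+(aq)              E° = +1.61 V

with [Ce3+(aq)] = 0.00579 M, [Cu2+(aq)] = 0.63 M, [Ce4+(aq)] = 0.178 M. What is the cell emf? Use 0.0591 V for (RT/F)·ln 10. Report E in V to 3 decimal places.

+1.364 V

Ce⁴⁺/Ce³⁺ is reduced (cathode, E° = +1.61 V) and Cu²⁺/Cu is oxidized (anode).
The standard potential is +1.61 − (+0.34) = +1.27 V and the balanced reaction transfers n = 2 electrons.
The balanced reaction is 2 Ce4+(aq) + Cu(s) → 2 Ce3+(aq) + Cu2+(aq), so Q = ([Ce3+(aq)]^2·[Cu2+(aq)]) / [Ce4+(aq)]^2 = 0.000667 and log Q = −3.176.
Applying E = E° − (RT ln10/nF)·log Q gives +1.27 − (0.0591/2)(−3.176) = +1.364 V.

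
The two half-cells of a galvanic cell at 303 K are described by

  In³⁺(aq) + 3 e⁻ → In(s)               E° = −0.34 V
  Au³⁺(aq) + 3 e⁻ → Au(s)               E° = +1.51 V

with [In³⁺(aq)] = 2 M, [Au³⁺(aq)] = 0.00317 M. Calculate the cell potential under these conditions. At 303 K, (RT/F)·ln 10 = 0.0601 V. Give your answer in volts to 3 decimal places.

+1.794 V

The Au³⁺/Au couple has the more positive E°, so it is the cathode; In³⁺/In is the anode.
The standard potential is +1.51 − (−0.34) = +1.85 V and the balanced reaction transfers n = 3 electrons.
For the overall reaction Au³⁺(aq) + In(s) → Au(s) + In³⁺(aq), Q = [In³⁺(aq)] / [Au³⁺(aq)] = 631, giving log Q = 2.800.
Applying E = E° − (RT ln10/nF)·log Q gives +1.85 − (0.0601/3)(2.800) = +1.794 V.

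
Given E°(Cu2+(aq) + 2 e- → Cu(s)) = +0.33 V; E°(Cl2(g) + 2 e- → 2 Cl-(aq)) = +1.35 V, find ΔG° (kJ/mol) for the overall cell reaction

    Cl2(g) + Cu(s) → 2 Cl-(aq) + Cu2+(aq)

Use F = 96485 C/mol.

−197 kJ/mol

In the reaction as written Cl2(g) is reduced, so the Cl₂/Cl⁻ couple is the cathode and Cu²⁺/Cu is the anode.
E°cell = +1.35 − (+0.33) = +1.02 V; balancing electrons gives n = 2.
ΔG° = −nFE°cell = −(2)(96485)(+1.02) J/mol = −197 kJ/mol.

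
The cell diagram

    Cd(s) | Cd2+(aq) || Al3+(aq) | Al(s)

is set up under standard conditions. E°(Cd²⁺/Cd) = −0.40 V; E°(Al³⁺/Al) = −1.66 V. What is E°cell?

−1.26 V

By convention the left-hand electrode in cell notation is the anode (oxidation) and the right-hand electrode is the cathode (reduction).
E°cell = E°(right) − E°(left) = −1.66 − (−0.40) = −1.26 V.
The negative sign shows that, as written, the cell would require an external voltage to drive the reaction.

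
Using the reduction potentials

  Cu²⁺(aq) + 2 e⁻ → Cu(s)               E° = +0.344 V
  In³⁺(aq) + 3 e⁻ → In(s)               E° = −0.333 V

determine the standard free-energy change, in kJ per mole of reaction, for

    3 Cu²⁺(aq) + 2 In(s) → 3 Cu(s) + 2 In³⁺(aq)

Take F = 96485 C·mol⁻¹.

In the reaction as written Cu²⁺(aq) is reduced, so the Cu²⁺/Cu couple is the cathode and In³⁺/In is the anode.
E°cell = +0.344 − (−0.333) = +0.677 V; balancing electrons gives n = 6.
ΔG° = −nFE°cell = −(6)(96485)(+0.677) J/mol = −392 kJ/mol.

−392 kJ/mol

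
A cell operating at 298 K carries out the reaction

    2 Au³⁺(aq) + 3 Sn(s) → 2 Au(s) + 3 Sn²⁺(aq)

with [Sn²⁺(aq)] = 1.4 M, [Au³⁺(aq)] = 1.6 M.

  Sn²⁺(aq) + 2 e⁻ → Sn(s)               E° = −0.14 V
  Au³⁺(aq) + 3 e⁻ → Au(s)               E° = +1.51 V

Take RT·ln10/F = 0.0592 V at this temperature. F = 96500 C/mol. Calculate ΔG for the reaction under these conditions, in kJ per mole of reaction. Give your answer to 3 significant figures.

−955 kJ/mol

The standard cell potential is +1.51 − (−0.14) = +1.65 V, with n = 6 electrons in the balanced equation.
Here Q = [Sn²⁺(aq)]^3 / [Au³⁺(aq)]^2 = 1.07 (log Q = 0.030), giving E = +1.65 − (0.0592/6)·(0.030) = +1.6497 V.
Finally ΔG = −nFE = −(6)(96500 C/mol)(+1.6497 V) = −955 kJ/mol.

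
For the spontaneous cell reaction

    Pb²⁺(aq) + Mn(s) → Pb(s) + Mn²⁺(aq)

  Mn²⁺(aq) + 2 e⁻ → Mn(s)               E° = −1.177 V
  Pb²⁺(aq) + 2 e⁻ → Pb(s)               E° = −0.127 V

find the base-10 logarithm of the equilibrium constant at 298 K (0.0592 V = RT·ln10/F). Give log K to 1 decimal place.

The Pb²⁺/Pb couple is reduced (cathode); E°cell = −0.127 − (−1.177) = +1.050 V with n = 2.
At equilibrium E = 0, so log K = nE°cell / 0.0592 = (2)(+1.050) / 0.0592 = 35.5.

log K = 35.5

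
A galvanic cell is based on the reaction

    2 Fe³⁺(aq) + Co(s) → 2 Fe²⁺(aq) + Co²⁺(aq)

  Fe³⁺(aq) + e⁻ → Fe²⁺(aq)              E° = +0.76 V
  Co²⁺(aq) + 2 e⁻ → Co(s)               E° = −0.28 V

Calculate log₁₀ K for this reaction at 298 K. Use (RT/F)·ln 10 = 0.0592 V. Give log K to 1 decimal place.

log K = 35.1

The Fe³⁺/Fe²⁺ couple is reduced (cathode); E°cell = +0.76 − (−0.28) = +1.04 V with n = 2.
At equilibrium E = 0, so log K = nE°cell / 0.0592 = (2)(+1.04) / 0.0592 = 35.1.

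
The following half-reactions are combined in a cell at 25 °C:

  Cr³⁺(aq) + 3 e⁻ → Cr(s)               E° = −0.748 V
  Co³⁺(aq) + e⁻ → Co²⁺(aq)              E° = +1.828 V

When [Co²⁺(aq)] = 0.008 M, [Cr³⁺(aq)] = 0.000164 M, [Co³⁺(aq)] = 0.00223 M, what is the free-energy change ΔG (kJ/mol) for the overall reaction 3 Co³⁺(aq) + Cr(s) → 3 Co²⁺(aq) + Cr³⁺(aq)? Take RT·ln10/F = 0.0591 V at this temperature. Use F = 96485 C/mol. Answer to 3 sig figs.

−758 kJ/mol

With Co³⁺/Co²⁺ reduced at the cathode, E°cell = +1.828 − (−0.748) = +2.576 V and n = 3.
Q = ([Co²⁺(aq)]^3·[Cr³⁺(aq)]) / [Co³⁺(aq)]^3 = 0.00757, so log Q = −2.121 and E = +2.576 − (0.0591/3)(−2.121) = +2.6178 V.
Finally ΔG = −nFE = −(3)(96485 C/mol)(+2.6178 V) = −758 kJ/mol.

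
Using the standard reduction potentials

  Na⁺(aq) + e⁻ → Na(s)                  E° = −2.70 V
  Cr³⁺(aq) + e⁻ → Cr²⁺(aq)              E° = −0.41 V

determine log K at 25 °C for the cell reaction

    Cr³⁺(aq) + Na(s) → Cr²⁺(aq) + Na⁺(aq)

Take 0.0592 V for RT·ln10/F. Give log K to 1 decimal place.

The Cr³⁺/Cr²⁺ couple is reduced (cathode); E°cell = −0.41 − (−2.70) = +2.29 V with n = 1.
At equilibrium E = 0, so log K = nE°cell / 0.0592 = (1)(+2.29) / 0.0592 = 38.7.

log K = 38.7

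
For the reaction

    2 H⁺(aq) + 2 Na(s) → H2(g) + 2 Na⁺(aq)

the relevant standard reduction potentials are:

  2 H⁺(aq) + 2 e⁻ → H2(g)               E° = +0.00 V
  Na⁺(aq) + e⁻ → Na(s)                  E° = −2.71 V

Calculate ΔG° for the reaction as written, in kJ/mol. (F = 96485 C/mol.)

In the reaction as written H⁺(aq) is reduced, so the 2H⁺/H₂ couple is the cathode and Na⁺/Na is the anode.
E°cell = +0.00 − (−2.71) = +2.71 V; balancing electrons gives n = 2.
ΔG° = −nFE°cell = −(2)(96485)(+2.71) J/mol = −523 kJ/mol.

−523 kJ/mol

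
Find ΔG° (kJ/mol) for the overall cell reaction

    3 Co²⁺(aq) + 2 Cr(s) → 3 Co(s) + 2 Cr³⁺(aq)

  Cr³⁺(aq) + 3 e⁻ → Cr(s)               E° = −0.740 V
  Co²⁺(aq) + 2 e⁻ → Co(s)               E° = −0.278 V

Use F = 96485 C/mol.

−267 kJ/mol

In the reaction as written Co²⁺(aq) is reduced, so the Co²⁺/Co couple is the cathode and Cr³⁺/Cr is the anode.
E°cell = −0.278 − (−0.740) = +0.462 V; balancing electrons gives n = 6.
ΔG° = −nFE°cell = −(6)(96485)(+0.462) J/mol = −267 kJ/mol.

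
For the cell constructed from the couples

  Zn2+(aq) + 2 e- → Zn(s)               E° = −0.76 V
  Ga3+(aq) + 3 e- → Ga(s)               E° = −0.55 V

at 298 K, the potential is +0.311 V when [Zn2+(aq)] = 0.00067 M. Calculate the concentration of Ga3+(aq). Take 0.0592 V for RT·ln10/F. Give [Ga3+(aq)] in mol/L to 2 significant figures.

2.3 M

Ga³⁺/Ga is the cathode (higher E°); E°cell = −0.55 − (−0.76) = +0.21 V with n = 6.
From the Nernst equation, log Q = n(E° − E)/0.0592 = 6·(+0.21 − (+0.311))/0.0592 = −10.236.
For 2 Ga3+(aq) + 3 Zn(s) → 2 Ga(s) + 3 Zn2+(aq), the reaction quotient is Q = [Zn2+(aq)]^3 / [Ga3+(aq)]^2.
Substituting the known concentrations and solving, log [Ga3+(aq)] = 0.357 and [Ga3+(aq)] = 2.3 M.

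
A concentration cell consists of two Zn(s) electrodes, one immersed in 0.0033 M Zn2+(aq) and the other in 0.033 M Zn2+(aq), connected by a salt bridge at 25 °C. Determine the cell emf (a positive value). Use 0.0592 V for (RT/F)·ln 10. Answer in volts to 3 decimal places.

For a concentration cell E°cell = 0, since both electrodes use the same couple.
The compartment with the higher Zn2+(aq) concentration (0.033 M) acts as the cathode; ions are reduced there and produced at the dilute (0.0033 M) anode.
With n = 2, Ecell = −(0.0592/2)·log([dilute]/[conc]) = −(0.0592/2)·log(0.0033/0.033) = +0.030 V.

0.030 V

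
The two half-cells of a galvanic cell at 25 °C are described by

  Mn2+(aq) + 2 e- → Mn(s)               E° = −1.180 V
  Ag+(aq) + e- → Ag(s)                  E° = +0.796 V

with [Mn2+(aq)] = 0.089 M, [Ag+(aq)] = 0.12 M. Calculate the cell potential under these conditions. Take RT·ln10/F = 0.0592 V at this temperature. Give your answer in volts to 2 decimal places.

+1.95 V

Since E°(Ag⁺/Ag) > E°(Mn²⁺/Mn), Ag⁺/Ag serves as the cathode.
The standard potential is +0.796 − (−1.180) = +1.976 V and the balanced reaction transfers n = 2 electrons.
Balancing gives 2 Ag+(aq) + Mn(s) → 2 Ag(s) + Mn2+(aq); hence Q = [Mn2+(aq)] / [Ag+(aq)]^2 = 6.18 (log Q = 0.791).
E = E° − (0.0592/n)·log Q = +1.976 − (0.0592/2)(0.791) = +1.95 V.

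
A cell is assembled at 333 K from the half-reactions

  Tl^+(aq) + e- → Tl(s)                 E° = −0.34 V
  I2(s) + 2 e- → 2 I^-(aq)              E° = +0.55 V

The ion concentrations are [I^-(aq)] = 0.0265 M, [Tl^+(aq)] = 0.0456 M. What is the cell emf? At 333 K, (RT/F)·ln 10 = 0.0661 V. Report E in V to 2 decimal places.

Since E°(I₂/I⁻) > E°(Tl⁺/Tl), I₂/I⁻ serves as the cathode.
The standard potential is +0.55 − (−0.34) = +0.89 V and the balanced reaction transfers n = 2 electrons.
The balanced reaction is I2(s) + 2 Tl(s) → 2 I^-(aq) + 2 Tl^+(aq), so Q = [I^-(aq)]^2·[Tl^+(aq)]^2 = 1.46×10^−6 and log Q = −5.836.
Applying E = E° − (RT ln10/nF)·log Q gives +0.89 − (0.0661/2)(−5.836) = +1.08 V.

+1.08 V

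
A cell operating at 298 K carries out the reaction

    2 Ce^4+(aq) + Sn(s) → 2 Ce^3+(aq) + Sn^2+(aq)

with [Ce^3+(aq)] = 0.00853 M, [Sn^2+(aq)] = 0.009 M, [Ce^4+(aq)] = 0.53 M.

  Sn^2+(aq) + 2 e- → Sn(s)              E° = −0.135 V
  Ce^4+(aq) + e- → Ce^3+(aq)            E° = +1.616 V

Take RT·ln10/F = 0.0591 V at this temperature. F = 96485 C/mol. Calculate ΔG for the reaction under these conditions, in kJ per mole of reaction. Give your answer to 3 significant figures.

−370 kJ/mol

With Ce⁴⁺/Ce³⁺ reduced at the cathode, E°cell = +1.616 − (−0.135) = +1.751 V and n = 2.
Q = ([Ce^3+(aq)]^2·[Sn^2+(aq)]) / [Ce^4+(aq)]^2 = 2.33×10^−6, so log Q = −5.632 and E = +1.751 − (0.0591/2)(−5.632) = +1.9174 V.
ΔG = −nFE = −(2)(96485)(+1.9174) J/mol = −370 kJ/mol.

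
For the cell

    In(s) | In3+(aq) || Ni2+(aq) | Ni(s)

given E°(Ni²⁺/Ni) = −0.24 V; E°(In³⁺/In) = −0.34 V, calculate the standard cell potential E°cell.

By convention the left-hand electrode in cell notation is the anode (oxidation) and the right-hand electrode is the cathode (reduction).
E°cell = E°(right) − E°(left) = −0.24 − (−0.34) = +0.10 V.

+0.10 V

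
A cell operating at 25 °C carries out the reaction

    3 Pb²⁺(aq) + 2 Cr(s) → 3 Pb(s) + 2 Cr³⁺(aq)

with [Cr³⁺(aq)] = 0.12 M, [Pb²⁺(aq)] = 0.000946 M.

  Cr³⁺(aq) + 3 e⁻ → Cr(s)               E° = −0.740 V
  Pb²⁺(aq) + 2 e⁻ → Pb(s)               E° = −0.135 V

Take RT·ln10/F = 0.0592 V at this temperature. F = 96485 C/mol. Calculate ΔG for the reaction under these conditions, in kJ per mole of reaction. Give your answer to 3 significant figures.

−309 kJ/mol

With Pb²⁺/Pb reduced at the cathode, E°cell = −0.135 − (−0.740) = +0.605 V and n = 6.
Here Q = [Cr³⁺(aq)]^2 / [Pb²⁺(aq)]^3 = 1.7×10^7 (log Q = 7.231), giving E = +0.605 − (0.0592/6)·(7.231) = +0.5337 V.
Finally ΔG = −nFE = −(6)(96485 C/mol)(+0.5337 V) = −309 kJ/mol.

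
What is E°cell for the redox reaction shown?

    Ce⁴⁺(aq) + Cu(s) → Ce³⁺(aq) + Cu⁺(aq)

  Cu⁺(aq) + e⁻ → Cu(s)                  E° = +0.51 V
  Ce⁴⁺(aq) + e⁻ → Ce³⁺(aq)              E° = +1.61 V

+1.10 V

Ce⁴⁺(aq) gains electrons, so the Ce⁴⁺/Ce³⁺ couple is the cathode; the Cu⁺/Cu couple is the anode.
E°cell = E°(cathode) − E°(anode) = +1.61 − (+0.51) = +1.10 V.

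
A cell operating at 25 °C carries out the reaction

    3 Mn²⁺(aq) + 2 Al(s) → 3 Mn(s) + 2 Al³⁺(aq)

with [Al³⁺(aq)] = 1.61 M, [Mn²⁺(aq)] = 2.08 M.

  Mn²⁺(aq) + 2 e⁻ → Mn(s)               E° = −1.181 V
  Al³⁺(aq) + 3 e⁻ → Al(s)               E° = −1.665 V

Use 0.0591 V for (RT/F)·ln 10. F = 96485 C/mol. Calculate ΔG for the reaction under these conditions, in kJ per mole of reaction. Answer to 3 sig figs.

The standard cell potential is −1.181 − (−1.665) = +0.484 V, with n = 6 electrons in the balanced equation.
The reaction quotient is [Al³⁺(aq)]^2 / [Mn²⁺(aq)]^3 = 0.288; by Nernst, E = +0.484 − (0.0591/6)(−0.541) = +0.4893 V.
Then ΔG = −nFE = −6 × 96485 × +0.4893 J/mol = −283 kJ/mol.

−283 kJ/mol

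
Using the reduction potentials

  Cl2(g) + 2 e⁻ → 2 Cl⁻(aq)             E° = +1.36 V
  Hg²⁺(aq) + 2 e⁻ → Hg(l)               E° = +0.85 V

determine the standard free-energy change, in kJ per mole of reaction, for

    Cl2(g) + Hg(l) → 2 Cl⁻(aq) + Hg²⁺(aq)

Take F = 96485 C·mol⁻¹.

−98.4 kJ/mol

In the reaction as written Cl2(g) is reduced, so the Cl₂/Cl⁻ couple is the cathode and Hg²⁺/Hg is the anode.
E°cell = +1.36 − (+0.85) = +0.51 V; balancing electrons gives n = 2.
ΔG° = −nFE°cell = −(2)(96485)(+0.51) J/mol = −98.4 kJ/mol.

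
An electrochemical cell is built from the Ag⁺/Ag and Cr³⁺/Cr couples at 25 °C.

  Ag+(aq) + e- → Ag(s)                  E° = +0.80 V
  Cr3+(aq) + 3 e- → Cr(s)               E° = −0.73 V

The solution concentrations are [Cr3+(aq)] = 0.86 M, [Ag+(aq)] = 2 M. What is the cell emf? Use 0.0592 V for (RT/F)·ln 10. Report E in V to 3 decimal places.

+1.549 V

Since E°(Ag⁺/Ag) > E°(Cr³⁺/Cr), Ag⁺/Ag serves as the cathode.
E°cell = E°cat − E°an = +0.80 − (−0.73) = +1.53 V; n = 3.
For the overall reaction 3 Ag+(aq) + Cr(s) → 3 Ag(s) + Cr3+(aq), Q = [Cr3+(aq)] / [Ag+(aq)]^3 = 0.107, giving log Q = −0.969.
By the Nernst equation, E = +1.53 − (0.0592/3)·(−0.969) = +1.549 V.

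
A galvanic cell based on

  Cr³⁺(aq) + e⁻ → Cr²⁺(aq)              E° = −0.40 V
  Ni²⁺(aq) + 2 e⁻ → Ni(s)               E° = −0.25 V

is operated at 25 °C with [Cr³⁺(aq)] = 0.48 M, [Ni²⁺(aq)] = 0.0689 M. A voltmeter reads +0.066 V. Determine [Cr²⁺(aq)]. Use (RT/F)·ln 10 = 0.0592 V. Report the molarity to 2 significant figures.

0.070 M

The Ni²⁺/Ni couple has the larger reduction potential, so it is the cathode: E°cell = −0.25 − (−0.40) = +0.15 V and n = 2.
From the Nernst equation, log Q = n(E° − E)/0.0592 = 2·(+0.15 − (+0.066))/0.0592 = 2.838.
For Ni²⁺(aq) + 2 Cr²⁺(aq) → Ni(s) + 2 Cr³⁺(aq), the reaction quotient is Q = [Cr³⁺(aq)]^2 / ([Ni²⁺(aq)]·[Cr²⁺(aq)]^2).
Isolating [Cr²⁺(aq)] in Q = 10^{2.838} yields log [Cr²⁺(aq)] = −1.157, i.e. 0.070 M.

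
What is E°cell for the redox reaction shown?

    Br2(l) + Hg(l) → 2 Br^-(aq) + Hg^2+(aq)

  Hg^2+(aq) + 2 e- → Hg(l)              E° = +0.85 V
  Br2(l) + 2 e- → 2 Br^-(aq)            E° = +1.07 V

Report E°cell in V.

+0.22 V

In the reaction as written, Br2(l) is reduced (cathode) and Hg^2+(aq) is produced by oxidation at the anode.
E°cell = E°(cathode) − E°(anode) = +1.07 − (+0.85) = +0.22 V.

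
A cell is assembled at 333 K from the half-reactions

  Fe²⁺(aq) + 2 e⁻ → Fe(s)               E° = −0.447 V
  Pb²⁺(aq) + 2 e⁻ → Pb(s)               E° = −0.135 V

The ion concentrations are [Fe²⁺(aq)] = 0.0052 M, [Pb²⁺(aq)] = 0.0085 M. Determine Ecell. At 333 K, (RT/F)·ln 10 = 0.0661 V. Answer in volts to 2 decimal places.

Pb²⁺/Pb is reduced (cathode, E° = −0.135 V) and Fe²⁺/Fe is oxidized (anode).
E°cell = −0.135 − (−0.447) = +0.312 V, with n = 2 electrons transferred.
Balancing gives Pb²⁺(aq) + Fe(s) → Pb(s) + Fe²⁺(aq); hence Q = [Fe²⁺(aq)] / [Pb²⁺(aq)] = 0.612 (log Q = −0.213).
By the Nernst equation, E = +0.312 − (0.0661/2)·(−0.213) = +0.32 V.

+0.32 V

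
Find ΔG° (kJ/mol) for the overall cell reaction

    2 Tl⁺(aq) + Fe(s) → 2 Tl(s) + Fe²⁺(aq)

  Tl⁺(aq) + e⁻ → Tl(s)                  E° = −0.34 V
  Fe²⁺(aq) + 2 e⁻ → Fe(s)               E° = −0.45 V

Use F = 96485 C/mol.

−21.2 kJ/mol

In the reaction as written Tl⁺(aq) is reduced, so the Tl⁺/Tl couple is the cathode and Fe²⁺/Fe is the anode.
E°cell = −0.34 − (−0.45) = +0.11 V; balancing electrons gives n = 2.
ΔG° = −nFE°cell = −(2)(96485)(+0.11) J/mol = −21.2 kJ/mol.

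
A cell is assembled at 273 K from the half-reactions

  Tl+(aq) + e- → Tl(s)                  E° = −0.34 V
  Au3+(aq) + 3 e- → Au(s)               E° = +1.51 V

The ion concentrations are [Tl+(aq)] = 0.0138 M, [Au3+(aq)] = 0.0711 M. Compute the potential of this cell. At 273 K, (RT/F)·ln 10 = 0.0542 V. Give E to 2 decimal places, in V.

Since E°(Au³⁺/Au) > E°(Tl⁺/Tl), Au³⁺/Au serves as the cathode.
The standard potential is +1.51 − (−0.34) = +1.85 V and the balanced reaction transfers n = 3 electrons.
For the overall reaction Au3+(aq) + 3 Tl(s) → Au(s) + 3 Tl+(aq), Q = [Tl+(aq)]^3 / [Au3+(aq)] = 3.7×10^−5, giving log Q = −4.432.
E = E° − (0.0542/n)·log Q = +1.85 − (0.0542/3)(−4.432) = +1.93 V.

+1.93 V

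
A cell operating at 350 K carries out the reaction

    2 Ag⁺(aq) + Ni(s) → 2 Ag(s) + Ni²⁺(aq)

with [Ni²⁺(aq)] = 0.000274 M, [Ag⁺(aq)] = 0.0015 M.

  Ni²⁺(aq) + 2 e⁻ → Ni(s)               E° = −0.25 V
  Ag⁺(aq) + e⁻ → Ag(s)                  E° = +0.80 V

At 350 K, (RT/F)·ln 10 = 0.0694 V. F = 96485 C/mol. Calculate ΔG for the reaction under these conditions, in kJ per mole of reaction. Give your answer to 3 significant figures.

The standard cell potential is +0.80 − (−0.25) = +1.05 V, with n = 2 electrons in the balanced equation.
Here Q = [Ni²⁺(aq)] / [Ag⁺(aq)]^2 = 122 (log Q = 2.086), giving E = +1.05 − (0.0694/2)·(2.086) = +0.9776 V.
Finally ΔG = −nFE = −(2)(96485 C/mol)(+0.9776 V) = −189 kJ/mol.

−189 kJ/mol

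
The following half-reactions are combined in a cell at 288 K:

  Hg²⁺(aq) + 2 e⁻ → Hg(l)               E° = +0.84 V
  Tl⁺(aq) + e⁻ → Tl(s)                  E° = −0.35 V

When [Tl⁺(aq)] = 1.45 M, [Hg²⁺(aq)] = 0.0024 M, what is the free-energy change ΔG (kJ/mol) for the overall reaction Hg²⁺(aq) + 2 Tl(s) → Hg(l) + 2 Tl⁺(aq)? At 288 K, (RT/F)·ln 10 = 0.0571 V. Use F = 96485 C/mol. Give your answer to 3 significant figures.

The standard cell potential is +0.84 − (−0.35) = +1.19 V, with n = 2 electrons in the balanced equation.
Q = [Tl⁺(aq)]^2 / [Hg²⁺(aq)] = 876, so log Q = 2.943 and E = +1.19 − (0.0571/2)(2.943) = +1.1060 V.
Then ΔG = −nFE = −2 × 96485 × +1.1060 J/mol = −213 kJ/mol.

−213 kJ/mol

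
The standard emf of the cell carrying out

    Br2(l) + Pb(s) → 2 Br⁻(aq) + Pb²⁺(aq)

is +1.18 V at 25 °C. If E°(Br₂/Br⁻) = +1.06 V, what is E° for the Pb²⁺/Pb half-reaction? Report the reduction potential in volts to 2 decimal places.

−0.12 V

In the reaction as written the Br₂/Br⁻ couple is reduced (cathode) and Pb²⁺/Pb is oxidized (anode), so E°cell = E°(Br₂/Br⁻) − E°(Pb²⁺/Pb).
E°(Pb²⁺/Pb) = E°(cathode) − E°cell = +1.06 − (+1.18) = −0.12 V.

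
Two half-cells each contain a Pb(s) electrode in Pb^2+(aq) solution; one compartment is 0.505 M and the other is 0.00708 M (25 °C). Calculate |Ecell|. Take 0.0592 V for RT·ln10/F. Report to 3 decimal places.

0.055 V

For a concentration cell E°cell = 0, since both electrodes use the same couple.
The compartment with the higher Pb^2+(aq) concentration (0.505 M) acts as the cathode; ions are reduced there and produced at the dilute (0.00708 M) anode.
With n = 2, Ecell = −(0.0592/2)·log([dilute]/[conc]) = −(0.0592/2)·log(0.00708/0.505) = +0.055 V.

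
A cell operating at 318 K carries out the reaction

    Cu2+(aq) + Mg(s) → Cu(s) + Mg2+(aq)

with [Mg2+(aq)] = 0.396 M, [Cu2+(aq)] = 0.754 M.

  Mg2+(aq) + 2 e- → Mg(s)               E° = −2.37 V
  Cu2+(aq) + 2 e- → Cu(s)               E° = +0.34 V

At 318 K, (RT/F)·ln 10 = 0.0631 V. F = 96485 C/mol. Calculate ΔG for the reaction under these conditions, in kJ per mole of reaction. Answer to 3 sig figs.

The standard cell potential is +0.34 − (−2.37) = +2.71 V, with n = 2 electrons in the balanced equation.
Here Q = [Mg2+(aq)] / [Cu2+(aq)] = 0.525 (log Q = −0.280), giving E = +2.71 − (0.0631/2)·(−0.280) = +2.7188 V.
Finally ΔG = −nFE = −(2)(96485 C/mol)(+2.7188 V) = −525 kJ/mol.

−525 kJ/mol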